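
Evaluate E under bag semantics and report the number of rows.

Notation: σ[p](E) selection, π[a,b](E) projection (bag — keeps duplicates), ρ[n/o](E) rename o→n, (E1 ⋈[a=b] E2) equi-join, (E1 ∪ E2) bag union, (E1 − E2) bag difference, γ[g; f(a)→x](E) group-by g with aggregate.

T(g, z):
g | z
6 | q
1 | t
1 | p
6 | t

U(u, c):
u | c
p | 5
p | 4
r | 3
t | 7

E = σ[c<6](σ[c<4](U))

Stepwise |·|:
  U → 4
  σ[c<4](U) → 1
  σ[c<6](σ[c<4](U)) → 1

|E| = 1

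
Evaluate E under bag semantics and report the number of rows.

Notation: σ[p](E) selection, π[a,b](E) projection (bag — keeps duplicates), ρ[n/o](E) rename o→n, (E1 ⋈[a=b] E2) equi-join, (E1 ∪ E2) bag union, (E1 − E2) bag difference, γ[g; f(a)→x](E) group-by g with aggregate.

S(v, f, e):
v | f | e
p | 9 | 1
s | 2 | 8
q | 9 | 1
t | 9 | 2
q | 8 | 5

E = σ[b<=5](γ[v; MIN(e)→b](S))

Row counts bottom-up:
  S → 5
  γ[v; MIN(e)→b](S) → 4
  σ[b<=5](γ[v; MIN(e)→b](S)) → 3

|E| = 3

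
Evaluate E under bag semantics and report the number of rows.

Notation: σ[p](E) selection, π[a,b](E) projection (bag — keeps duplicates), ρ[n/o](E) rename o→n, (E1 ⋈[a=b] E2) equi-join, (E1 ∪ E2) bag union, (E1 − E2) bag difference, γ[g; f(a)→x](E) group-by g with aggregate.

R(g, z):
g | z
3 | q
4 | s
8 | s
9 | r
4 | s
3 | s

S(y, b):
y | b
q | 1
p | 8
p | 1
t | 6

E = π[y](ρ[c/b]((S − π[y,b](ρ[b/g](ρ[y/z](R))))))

Per-node cardinality:
  S → 4
  R → 6
  ρ[y/z](R) → 6
  ρ[b/g](ρ[y/z](R)) → 6
  π[y,b](ρ[b/g](ρ[y/z](R))) → 6
  (S − π[y,b](ρ[b/g](ρ[y/z](R)))) → 4
  ρ[c/b]((S − π[y,b](ρ[b/g](ρ[y/z](R))))) → 4
  π[y](ρ[c/b]((S − π[y,b](ρ[b/g](ρ[y/z](R)))))) → 4

|E| = 4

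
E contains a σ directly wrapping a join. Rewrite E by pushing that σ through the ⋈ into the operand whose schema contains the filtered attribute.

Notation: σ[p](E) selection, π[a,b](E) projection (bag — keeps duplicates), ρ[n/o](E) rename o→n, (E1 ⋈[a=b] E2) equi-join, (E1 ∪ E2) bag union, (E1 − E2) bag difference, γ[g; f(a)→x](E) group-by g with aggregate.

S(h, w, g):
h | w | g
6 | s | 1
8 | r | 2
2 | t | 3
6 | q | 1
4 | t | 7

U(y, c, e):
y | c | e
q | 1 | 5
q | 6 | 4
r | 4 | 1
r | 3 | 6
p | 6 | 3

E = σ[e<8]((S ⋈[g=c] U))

σ filters on e, owned by the right side.
E' = (S ⋈[g=c] σ[e<8](U))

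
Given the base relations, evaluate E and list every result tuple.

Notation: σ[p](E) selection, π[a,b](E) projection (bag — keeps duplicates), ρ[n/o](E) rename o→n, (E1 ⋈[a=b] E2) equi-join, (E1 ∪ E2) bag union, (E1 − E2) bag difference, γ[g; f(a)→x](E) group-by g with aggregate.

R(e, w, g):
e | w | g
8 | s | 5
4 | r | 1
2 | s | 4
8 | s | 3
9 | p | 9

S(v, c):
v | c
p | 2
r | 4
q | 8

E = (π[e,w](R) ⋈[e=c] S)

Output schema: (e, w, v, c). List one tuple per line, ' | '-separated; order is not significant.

Subexpression sizes:
  R → 5
  π[e,w](R) → 5
  S → 3
  (π[e,w](R) ⋈[e=c] S) → 4

== RESULT ==
e | w | v | c
2 | s | p | 2
4 | r | r | 4
8 | s | q | 8
8 | s | q | 8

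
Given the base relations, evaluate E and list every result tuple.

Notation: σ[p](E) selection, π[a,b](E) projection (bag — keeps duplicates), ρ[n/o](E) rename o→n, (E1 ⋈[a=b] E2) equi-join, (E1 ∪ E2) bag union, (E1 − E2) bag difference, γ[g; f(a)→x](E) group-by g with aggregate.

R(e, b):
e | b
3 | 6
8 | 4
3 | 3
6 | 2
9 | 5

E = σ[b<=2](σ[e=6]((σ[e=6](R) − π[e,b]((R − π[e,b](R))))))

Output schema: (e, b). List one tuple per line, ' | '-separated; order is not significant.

Stepwise |·|:
  R → 5
  σ[e=6](R) → 1
  R → 5
  R → 5
  π[e,b](R) → 5
  (R − π[e,b](R)) → 0
  π[e,b]((R − π[e,b](R))) → 0
  (σ[e=6](R) − π[e,b]((R − π[e,b](R)))) → 1
  σ[e=6]((σ[e=6](R) − π[e,b]((R − π[e,b](R))))) → 1
  σ[b<=2](σ[e=6]((σ[e=6](R) − π[e,b]((R − π[e,b](R)))))) → 1

== RESULT ==
e | b
6 | 2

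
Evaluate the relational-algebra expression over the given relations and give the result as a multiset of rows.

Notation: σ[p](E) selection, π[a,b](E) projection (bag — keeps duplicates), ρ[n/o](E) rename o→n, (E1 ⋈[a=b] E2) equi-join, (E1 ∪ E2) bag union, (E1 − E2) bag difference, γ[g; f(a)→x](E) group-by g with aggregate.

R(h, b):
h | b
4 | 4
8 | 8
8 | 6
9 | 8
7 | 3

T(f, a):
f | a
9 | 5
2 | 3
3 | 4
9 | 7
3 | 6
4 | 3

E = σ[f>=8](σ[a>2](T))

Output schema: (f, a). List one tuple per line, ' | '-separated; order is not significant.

Subexpression sizes:
  T → 6
  σ[a>2](T) → 6
  σ[f>=8](σ[a>2](T)) → 2

== RESULT ==
f | a
9 | 5
9 | 7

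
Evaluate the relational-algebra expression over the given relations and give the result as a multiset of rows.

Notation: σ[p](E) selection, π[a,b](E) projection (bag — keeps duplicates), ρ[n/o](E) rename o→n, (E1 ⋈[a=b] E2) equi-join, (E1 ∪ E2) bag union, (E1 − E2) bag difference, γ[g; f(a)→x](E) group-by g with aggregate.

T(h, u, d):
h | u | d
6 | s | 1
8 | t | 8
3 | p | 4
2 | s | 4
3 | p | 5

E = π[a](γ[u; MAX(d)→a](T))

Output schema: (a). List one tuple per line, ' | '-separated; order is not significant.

Subexpression sizes:
  T → 5
  γ[u; MAX(d)→a](T) → 3
  π[a](γ[u; MAX(d)→a](T)) → 3

== RESULT ==
a
4
5
8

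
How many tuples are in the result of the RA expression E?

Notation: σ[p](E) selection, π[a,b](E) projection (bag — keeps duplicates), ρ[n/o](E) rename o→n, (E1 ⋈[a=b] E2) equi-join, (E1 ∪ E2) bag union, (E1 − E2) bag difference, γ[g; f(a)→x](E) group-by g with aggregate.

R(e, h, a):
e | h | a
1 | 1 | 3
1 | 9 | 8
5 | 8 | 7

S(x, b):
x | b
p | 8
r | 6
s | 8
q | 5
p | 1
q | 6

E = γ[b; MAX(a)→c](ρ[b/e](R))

Subexpression sizes:
  R → 3
  ρ[b/e](R) → 3
  γ[b; MAX(a)→c](ρ[b/e](R)) → 2

|E| = 2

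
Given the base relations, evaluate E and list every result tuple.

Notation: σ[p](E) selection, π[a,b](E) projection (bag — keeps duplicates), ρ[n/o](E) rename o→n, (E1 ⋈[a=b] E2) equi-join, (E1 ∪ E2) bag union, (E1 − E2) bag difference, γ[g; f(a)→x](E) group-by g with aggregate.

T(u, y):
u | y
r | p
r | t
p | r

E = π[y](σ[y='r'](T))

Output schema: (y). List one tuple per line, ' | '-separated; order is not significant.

Subexpression sizes:
  T → 3
  σ[y='r'](T) → 1
  π[y](σ[y='r'](T)) → 1

== RESULT ==
y
r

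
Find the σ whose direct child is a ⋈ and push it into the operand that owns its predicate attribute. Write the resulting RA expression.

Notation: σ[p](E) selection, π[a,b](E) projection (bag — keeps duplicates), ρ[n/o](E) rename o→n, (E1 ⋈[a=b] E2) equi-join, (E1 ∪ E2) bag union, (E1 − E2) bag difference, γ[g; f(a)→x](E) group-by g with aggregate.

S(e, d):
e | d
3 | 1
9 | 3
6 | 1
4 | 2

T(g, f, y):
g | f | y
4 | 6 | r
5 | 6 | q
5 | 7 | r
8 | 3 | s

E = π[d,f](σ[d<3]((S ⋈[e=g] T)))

σ filters on d, owned by the left side.
E' = π[d,f]((σ[d<3](S) ⋈[e=g] T))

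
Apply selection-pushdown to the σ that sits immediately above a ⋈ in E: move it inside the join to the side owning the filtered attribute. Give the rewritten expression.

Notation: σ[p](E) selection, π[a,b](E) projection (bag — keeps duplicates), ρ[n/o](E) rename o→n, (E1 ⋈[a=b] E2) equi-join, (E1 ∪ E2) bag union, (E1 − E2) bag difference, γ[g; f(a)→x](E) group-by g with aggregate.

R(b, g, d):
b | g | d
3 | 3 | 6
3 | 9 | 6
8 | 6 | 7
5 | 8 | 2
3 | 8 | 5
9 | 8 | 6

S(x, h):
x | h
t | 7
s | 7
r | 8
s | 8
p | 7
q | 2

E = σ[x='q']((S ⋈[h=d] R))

σ filters on x, owned by the left side.
E' = (σ[x='q'](S) ⋈[h=d] R)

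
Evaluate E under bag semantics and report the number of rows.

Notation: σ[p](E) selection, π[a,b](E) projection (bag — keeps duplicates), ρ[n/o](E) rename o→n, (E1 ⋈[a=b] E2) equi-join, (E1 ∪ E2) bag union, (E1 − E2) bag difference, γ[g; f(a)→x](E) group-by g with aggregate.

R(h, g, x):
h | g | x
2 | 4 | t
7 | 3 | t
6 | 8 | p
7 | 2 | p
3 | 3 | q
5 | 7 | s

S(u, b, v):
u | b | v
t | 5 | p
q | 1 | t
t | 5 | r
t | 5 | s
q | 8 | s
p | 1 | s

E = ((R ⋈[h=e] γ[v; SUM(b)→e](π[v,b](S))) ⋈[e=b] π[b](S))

Row counts bottom-up:
  R → 6
  S → 6
  π[v,b](S) → 6
  γ[v; SUM(b)→e](π[v,b](S)) → 4
  (R ⋈[h=e] γ[v; SUM(b)→e](π[v,b](S))) → 2
  S → 6
  π[b](S) → 6
  ((R ⋈[h=e] γ[v; SUM(b)→e](π[v,b](S))) ⋈[e=b] π[b](S)) → 6

|E| = 6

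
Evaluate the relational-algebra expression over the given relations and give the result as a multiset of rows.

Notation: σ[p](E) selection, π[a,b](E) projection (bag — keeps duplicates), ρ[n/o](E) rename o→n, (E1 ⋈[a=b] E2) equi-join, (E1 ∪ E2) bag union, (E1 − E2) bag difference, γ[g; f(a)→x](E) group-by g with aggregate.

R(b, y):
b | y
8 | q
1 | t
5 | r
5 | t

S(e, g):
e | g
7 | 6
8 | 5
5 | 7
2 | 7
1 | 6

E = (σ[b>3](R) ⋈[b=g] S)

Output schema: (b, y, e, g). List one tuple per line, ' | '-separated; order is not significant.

Subexpression sizes:
  R → 4
  σ[b>3](R) → 3
  S → 5
  (σ[b>3](R) ⋈[b=g] S) → 2

== RESULT ==
b | y | e | g
5 | r | 8 | 5
5 | t | 8 | 5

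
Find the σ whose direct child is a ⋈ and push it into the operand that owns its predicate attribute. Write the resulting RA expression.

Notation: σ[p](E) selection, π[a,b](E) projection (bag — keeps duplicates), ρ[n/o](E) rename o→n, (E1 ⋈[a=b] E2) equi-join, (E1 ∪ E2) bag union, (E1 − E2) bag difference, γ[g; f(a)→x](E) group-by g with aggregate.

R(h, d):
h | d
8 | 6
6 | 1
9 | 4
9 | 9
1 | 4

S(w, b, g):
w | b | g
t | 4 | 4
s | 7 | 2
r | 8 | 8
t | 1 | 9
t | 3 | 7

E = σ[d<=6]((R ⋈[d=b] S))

σ filters on d, owned by the left side.
E' = (σ[d<=6](R) ⋈[d=b] S)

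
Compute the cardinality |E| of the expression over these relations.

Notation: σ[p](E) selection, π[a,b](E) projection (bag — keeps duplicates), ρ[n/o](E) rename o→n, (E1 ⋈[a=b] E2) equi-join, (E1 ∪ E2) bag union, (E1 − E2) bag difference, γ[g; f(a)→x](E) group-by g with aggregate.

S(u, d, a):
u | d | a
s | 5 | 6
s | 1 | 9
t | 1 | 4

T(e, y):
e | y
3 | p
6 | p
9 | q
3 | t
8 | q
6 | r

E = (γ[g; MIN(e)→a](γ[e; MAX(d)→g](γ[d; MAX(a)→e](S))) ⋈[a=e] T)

Stepwise |·|:
  S → 3
  γ[d; MAX(a)→e](S) → 2
  γ[e; MAX(d)→g](γ[d; MAX(a)→e](S)) → 2
  γ[g; MIN(e)→a](γ[e; MAX(d)→g](γ[d; MAX(a)→e](S))) → 2
  T → 6
  (γ[g; MIN(e)→a](γ[e; MAX(d)→g](γ[d; MAX(a)→e](S))) ⋈[a=e] T) → 3

|E| = 3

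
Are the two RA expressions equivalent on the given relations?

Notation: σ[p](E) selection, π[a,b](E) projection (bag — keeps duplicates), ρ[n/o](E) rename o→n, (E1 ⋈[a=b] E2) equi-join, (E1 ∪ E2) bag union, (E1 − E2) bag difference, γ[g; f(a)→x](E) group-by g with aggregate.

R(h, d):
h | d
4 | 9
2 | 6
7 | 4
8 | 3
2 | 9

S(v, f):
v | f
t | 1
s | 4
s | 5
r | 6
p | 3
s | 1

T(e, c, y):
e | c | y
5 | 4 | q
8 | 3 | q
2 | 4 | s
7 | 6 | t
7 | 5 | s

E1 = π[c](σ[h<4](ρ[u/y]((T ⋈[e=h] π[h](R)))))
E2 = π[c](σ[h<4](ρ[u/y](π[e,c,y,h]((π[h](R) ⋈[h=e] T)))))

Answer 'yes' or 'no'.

E1 row counts bottom-up:
  T → 5
  R → 5
  π[h](R) → 5
  (T ⋈[e=h] π[h](R)) → 5
  ρ[u/y]((T ⋈[e=h] π[h](R))) → 5
  σ[h<4](ρ[u/y]((T ⋈[e=h] π[h](R)))) → 2
  π[c](σ[h<4](ρ[u/y]((T ⋈[e=h] π[h](R))))) → 2
E2 row counts bottom-up:
  R → 5
  π[h](R) → 5
  T → 5
  (π[h](R) ⋈[h=e] T) → 5
  π[e,c,y,h]((π[h](R) ⋈[h=e] T)) → 5
  ρ[u/y](π[e,c,y,h]((π[h](R) ⋈[h=e] T))) → 5
  σ[h<4](ρ[u/y](π[e,c,y,h]((π[h](R) ⋈[h=e] T)))) → 2
  π[c](σ[h<4](ρ[u/y](π[e,c,y,h]((π[h](R) ⋈[h=e] T))))) → 2

E1 and E2 produce the same multiset:
c
4
4

yes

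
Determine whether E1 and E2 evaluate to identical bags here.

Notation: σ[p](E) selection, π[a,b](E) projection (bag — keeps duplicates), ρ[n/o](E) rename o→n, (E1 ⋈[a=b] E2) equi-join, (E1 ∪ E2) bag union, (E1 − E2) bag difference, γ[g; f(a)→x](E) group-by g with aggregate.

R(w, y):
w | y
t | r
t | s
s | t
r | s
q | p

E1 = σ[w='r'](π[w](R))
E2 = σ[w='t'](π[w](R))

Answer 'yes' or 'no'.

E1 row counts bottom-up:
  R → 5
  π[w](R) → 5
  σ[w='r'](π[w](R)) → 1
E2 row counts bottom-up:
  R → 5
  π[w](R) → 5
  σ[w='t'](π[w](R)) → 2

E1 result:
w
r
E2 result:
w
t
t
Witness: ('t',) appears 0× in E1 but 2× in E2.

no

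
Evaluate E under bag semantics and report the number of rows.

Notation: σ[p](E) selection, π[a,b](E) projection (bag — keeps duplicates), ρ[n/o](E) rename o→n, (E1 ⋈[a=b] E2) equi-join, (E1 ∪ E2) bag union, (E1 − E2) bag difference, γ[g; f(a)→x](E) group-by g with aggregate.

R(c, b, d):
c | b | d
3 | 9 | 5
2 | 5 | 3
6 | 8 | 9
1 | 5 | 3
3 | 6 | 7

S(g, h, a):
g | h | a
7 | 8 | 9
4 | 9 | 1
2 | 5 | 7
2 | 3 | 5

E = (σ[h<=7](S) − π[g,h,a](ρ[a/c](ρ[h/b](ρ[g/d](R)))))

Row counts bottom-up:
  S → 4
  σ[h<=7](S) → 2
  R → 5
  ρ[g/d](R) → 5
  ρ[h/b](ρ[g/d](R)) → 5
  ρ[a/c](ρ[h/b](ρ[g/d](R))) → 5
  π[g,h,a](ρ[a/c](ρ[h/b](ρ[g/d](R)))) → 5
  (σ[h<=7](S) − π[g,h,a](ρ[a/c](ρ[h/b](ρ[g/d](R))))) → 2

|E| = 2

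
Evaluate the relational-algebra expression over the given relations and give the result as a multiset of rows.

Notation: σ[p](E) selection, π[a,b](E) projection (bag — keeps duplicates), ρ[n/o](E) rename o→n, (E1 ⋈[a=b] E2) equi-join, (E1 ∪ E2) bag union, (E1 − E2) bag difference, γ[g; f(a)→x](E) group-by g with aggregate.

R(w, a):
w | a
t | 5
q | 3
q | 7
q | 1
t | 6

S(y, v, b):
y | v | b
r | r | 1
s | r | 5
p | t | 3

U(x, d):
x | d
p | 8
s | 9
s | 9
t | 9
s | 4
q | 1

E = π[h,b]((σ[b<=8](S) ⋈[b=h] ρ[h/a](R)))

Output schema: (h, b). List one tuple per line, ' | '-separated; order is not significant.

Row counts bottom-up:
  S → 3
  σ[b<=8](S) → 3
  R → 5
  ρ[h/a](R) → 5
  (σ[b<=8](S) ⋈[b=h] ρ[h/a](R)) → 3
  π[h,b]((σ[b<=8](S) ⋈[b=h] ρ[h/a](R))) → 3

== RESULT ==
h | b
1 | 1
3 | 3
5 | 5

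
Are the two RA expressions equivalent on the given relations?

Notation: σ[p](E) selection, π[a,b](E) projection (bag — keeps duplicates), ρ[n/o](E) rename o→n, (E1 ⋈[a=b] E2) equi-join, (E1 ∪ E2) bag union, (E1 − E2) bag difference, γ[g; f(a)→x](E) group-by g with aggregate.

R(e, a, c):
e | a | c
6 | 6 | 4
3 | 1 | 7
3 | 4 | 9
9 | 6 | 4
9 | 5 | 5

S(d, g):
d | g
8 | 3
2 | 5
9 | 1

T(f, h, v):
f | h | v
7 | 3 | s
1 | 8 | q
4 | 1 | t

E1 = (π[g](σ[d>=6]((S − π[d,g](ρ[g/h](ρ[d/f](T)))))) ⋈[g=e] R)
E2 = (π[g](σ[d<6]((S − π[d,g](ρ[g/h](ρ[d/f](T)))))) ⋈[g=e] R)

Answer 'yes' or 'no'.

E1 per-node cardinality:
  S → 3
  T → 3
  ρ[d/f](T) → 3
  ρ[g/h](ρ[d/f](T)) → 3
  π[d,g](ρ[g/h](ρ[d/f](T))) → 3
  (S − π[d,g](ρ[g/h](ρ[d/f](T)))) → 3
  σ[d>=6]((S − π[d,g](ρ[g/h](ρ[d/f](T))))) → 2
  π[g](σ[d>=6]((S − π[d,g](ρ[g/h](ρ[d/f](T)))))) → 2
  R → 5
  (π[g](σ[d>=6]((S − π[d,g](ρ[g/h](ρ[d/f](T)))))) ⋈[g=e] R) → 2
E2 per-node cardinality:
  S → 3
  T → 3
  ρ[d/f](T) → 3
  ρ[g/h](ρ[d/f](T)) → 3
  π[d,g](ρ[g/h](ρ[d/f](T))) → 3
  (S − π[d,g](ρ[g/h](ρ[d/f](T)))) → 3
  σ[d<6]((S − π[d,g](ρ[g/h](ρ[d/f](T))))) → 1
  π[g](σ[d<6]((S − π[d,g](ρ[g/h](ρ[d/f](T)))))) → 1
  R → 5
  (π[g](σ[d<6]((S − π[d,g](ρ[g/h](ρ[d/f](T)))))) ⋈[g=e] R) → 0

E1 result:
g | e | a | c
3 | 3 | 1 | 7
3 | 3 | 4 | 9
E2 result:
g | e | a | c
(0 rows)
Witness: (3, 3, 4, 9) appears 1× in E1 but 0× in E2.

no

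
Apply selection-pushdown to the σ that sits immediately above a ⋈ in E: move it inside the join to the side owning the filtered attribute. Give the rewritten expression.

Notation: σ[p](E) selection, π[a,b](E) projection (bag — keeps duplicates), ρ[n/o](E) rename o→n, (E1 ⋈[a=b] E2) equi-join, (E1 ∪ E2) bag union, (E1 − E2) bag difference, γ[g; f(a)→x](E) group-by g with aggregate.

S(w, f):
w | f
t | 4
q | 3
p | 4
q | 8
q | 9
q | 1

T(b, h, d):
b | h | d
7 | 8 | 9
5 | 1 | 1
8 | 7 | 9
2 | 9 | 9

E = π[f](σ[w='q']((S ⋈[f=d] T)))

σ filters on w, owned by the left side.
E' = π[f]((σ[w='q'](S) ⋈[f=d] T))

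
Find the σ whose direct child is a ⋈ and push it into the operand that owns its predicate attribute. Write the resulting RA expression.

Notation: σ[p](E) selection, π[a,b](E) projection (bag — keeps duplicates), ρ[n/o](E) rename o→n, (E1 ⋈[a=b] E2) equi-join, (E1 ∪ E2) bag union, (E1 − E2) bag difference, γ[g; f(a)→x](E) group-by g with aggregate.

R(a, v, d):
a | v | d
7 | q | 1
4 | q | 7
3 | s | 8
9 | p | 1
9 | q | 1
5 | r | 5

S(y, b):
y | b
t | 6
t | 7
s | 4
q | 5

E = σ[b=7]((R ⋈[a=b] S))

σ filters on b, owned by the right side.
E' = (R ⋈[a=b] σ[b=7](S))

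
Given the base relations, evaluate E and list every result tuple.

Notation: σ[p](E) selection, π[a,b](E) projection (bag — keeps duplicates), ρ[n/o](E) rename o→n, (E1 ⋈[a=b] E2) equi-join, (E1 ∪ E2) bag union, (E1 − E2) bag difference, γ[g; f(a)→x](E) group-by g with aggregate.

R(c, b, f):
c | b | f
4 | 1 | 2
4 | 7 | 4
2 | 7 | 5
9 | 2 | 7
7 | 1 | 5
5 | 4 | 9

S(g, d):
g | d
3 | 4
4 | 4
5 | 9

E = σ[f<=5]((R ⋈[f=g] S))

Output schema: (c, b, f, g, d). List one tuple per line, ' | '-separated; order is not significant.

Per-node cardinality:
  R → 6
  S → 3
  (R ⋈[f=g] S) → 3
  σ[f<=5]((R ⋈[f=g] S)) → 3

== RESULT ==
c | b | f | g | d
2 | 7 | 5 | 5 | 9
4 | 7 | 4 | 4 | 4
7 | 1 | 5 | 5 | 9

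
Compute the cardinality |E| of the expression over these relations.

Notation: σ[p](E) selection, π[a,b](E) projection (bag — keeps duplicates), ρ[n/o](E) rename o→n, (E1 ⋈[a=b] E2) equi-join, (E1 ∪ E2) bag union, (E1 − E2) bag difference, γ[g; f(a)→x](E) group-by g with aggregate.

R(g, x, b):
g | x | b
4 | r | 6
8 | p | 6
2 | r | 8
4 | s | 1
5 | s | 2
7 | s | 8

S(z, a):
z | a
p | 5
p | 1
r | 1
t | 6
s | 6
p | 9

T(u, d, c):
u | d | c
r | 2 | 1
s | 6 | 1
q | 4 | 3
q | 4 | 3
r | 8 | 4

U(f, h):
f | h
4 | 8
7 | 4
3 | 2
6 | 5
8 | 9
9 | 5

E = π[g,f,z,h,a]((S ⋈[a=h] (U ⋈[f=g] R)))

Subexpression sizes:
  S → 6
  U → 6
  R → 6
  (U ⋈[f=g] R) → 4
  (S ⋈[a=h] (U ⋈[f=g] R)) → 1
  π[g,f,z,h,a]((S ⋈[a=h] (U ⋈[f=g] R))) → 1

|E| = 1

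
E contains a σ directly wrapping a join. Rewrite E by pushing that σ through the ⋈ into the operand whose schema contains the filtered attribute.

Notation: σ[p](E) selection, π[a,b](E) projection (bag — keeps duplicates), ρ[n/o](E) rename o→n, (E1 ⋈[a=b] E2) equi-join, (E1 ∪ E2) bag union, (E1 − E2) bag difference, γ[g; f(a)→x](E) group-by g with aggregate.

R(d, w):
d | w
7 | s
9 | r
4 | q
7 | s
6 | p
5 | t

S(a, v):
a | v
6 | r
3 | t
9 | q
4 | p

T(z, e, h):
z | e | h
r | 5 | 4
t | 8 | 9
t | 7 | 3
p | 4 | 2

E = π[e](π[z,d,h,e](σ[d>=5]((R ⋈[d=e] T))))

σ filters on d, owned by the left side.
E' = π[e](π[z,d,h,e]((σ[d>=5](R) ⋈[d=e] T)))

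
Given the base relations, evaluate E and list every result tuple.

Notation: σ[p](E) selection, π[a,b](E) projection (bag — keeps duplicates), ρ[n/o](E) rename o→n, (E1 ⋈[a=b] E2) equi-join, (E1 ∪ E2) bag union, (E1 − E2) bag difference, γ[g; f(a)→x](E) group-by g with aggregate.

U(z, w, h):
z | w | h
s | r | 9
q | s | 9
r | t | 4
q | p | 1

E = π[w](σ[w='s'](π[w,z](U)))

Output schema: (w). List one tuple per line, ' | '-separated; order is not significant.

Subexpression sizes:
  U → 4
  π[w,z](U) → 4
  σ[w='s'](π[w,z](U)) → 1
  π[w](σ[w='s'](π[w,z](U))) → 1

== RESULT ==
w
s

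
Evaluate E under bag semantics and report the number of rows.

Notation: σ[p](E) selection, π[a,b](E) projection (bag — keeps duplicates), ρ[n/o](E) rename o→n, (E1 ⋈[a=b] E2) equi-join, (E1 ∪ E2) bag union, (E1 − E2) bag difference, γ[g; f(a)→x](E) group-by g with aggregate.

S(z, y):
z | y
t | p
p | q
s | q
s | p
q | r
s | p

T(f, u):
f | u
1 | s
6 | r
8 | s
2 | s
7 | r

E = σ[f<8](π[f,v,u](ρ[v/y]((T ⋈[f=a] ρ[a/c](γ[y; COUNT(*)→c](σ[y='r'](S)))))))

Per-node cardinality:
  T → 5
  S → 6
  σ[y='r'](S) → 1
  γ[y; COUNT(*)→c](σ[y='r'](S)) → 1
  ρ[a/c](γ[y; COUNT(*)→c](σ[y='r'](S))) → 1
  (T ⋈[f=a] ρ[a/c](γ[y; COUNT(*)→c](σ[y='r'](S)))) → 1
  ρ[v/y]((T ⋈[f=a] ρ[a/c](γ[y; COUNT(*)→c](σ[y='r'](S))))) → 1
  π[f,v,u](ρ[v/y]((T ⋈[f=a] ρ[a/c](γ[y; COUNT(*)→c](σ[y='r'](S)))))) → 1
  σ[f<8](π[f,v,u](ρ[v/y]((T ⋈[f=a] ρ[a/c](γ[y; COUNT(*)→c](σ[y='r'](S))))))) → 1

|E| = 1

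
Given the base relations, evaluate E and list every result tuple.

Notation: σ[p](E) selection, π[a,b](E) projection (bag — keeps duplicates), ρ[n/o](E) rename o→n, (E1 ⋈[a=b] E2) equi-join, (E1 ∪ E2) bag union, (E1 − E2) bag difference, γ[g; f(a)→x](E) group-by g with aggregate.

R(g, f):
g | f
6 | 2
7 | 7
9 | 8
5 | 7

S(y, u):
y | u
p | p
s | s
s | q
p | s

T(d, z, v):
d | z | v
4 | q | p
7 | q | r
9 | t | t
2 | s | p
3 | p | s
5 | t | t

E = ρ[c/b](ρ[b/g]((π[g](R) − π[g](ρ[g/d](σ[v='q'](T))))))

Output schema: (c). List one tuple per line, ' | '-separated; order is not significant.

Subexpression sizes:
  R → 4
  π[g](R) → 4
  T → 6
  σ[v='q'](T) → 0
  ρ[g/d](σ[v='q'](T)) → 0
  π[g](ρ[g/d](σ[v='q'](T))) → 0
  (π[g](R) − π[g](ρ[g/d](σ[v='q'](T)))) → 4
  ρ[b/g]((π[g](R) − π[g](ρ[g/d](σ[v='q'](T))))) → 4
  ρ[c/b](ρ[b/g]((π[g](R) − π[g](ρ[g/d](σ[v='q'](T)))))) → 4

== RESULT ==
c
5
6
7
9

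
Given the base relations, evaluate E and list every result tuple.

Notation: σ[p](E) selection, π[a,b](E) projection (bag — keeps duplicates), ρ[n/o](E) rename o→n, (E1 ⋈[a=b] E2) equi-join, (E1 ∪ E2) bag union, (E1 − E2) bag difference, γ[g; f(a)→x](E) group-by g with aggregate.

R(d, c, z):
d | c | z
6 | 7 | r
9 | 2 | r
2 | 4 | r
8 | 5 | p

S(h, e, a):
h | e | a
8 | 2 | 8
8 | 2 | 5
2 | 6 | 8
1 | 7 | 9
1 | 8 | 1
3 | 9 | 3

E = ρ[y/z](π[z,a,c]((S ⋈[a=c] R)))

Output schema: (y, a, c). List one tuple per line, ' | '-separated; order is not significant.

Stepwise |·|:
  S → 6
  R → 4
  (S ⋈[a=c] R) → 1
  π[z,a,c]((S ⋈[a=c] R)) → 1
  ρ[y/z](π[z,a,c]((S ⋈[a=c] R))) → 1

== RESULT ==
y | a | c
p | 5 | 5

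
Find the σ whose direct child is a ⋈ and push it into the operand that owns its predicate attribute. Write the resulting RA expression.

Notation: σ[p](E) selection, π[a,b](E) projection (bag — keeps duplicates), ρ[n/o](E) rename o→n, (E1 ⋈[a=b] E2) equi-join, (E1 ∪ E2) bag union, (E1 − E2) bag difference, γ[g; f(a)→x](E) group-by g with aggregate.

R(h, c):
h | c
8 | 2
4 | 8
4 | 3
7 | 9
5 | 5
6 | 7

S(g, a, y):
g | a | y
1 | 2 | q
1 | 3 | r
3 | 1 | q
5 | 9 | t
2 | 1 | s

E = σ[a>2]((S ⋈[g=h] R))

σ filters on a, owned by the left side.
E' = (σ[a>2](S) ⋈[g=h] R)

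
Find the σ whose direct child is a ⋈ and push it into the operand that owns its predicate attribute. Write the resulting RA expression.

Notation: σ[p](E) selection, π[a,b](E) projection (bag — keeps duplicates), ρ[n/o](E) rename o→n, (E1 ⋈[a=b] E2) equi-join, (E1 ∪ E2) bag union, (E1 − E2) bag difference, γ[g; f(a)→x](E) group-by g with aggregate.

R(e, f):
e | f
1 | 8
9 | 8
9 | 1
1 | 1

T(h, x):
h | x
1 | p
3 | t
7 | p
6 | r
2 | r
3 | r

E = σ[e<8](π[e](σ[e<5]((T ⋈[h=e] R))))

σ filters on e, owned by the right side.
E' = σ[e<8](π[e]((T ⋈[h=e] σ[e<5](R))))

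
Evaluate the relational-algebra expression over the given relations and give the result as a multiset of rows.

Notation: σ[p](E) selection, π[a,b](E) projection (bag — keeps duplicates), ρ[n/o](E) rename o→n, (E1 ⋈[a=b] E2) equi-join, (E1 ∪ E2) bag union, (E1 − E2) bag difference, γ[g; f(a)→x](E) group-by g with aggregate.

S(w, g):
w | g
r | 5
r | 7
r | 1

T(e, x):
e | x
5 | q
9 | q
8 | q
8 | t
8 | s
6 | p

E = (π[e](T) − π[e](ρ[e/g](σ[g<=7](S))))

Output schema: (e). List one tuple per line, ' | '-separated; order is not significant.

Row counts bottom-up:
  T → 6
  π[e](T) → 6
  S → 3
  σ[g<=7](S) → 3
  ρ[e/g](σ[g<=7](S)) → 3
  π[e](ρ[e/g](σ[g<=7](S))) → 3
  (π[e](T) − π[e](ρ[e/g](σ[g<=7](S)))) → 5

== RESULT ==
e
6
8
8
8
9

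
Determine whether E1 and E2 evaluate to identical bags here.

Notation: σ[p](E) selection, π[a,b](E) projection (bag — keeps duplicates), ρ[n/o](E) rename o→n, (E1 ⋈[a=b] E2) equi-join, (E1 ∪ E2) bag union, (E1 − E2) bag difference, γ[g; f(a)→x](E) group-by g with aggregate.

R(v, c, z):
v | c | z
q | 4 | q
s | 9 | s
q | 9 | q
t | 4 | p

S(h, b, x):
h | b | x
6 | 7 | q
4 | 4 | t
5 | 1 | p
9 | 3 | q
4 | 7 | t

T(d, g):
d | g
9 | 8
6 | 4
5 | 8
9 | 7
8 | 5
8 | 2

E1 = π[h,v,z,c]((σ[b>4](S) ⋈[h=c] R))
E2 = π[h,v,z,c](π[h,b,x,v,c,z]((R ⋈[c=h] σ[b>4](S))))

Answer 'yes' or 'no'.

E1 row counts bottom-up:
  S → 5
  σ[b>4](S) → 2
  R → 4
  (σ[b>4](S) ⋈[h=c] R) → 2
  π[h,v,z,c]((σ[b>4](S) ⋈[h=c] R)) → 2
E2 row counts bottom-up:
  R → 4
  S → 5
  σ[b>4](S) → 2
  (R ⋈[c=h] σ[b>4](S)) → 2
  π[h,b,x,v,c,z]((R ⋈[c=h] σ[b>4](S))) → 2
  π[h,v,z,c](π[h,b,x,v,c,z]((R ⋈[c=h] σ[b>4](S)))) → 2

E1 and E2 produce the same multiset:
h | v | z | c
4 | q | q | 4
4 | t | p | 4

yes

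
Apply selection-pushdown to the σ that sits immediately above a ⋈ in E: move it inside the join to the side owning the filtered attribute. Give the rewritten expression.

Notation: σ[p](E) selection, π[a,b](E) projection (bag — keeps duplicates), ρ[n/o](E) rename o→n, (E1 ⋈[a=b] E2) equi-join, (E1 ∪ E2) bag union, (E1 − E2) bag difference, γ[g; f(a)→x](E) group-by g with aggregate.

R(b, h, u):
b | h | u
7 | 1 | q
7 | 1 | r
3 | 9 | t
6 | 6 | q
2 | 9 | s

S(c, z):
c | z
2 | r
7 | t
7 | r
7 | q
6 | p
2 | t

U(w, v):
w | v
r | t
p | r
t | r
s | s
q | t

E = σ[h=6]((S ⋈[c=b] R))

σ filters on h, owned by the right side.
E' = (S ⋈[c=b] σ[h=6](R))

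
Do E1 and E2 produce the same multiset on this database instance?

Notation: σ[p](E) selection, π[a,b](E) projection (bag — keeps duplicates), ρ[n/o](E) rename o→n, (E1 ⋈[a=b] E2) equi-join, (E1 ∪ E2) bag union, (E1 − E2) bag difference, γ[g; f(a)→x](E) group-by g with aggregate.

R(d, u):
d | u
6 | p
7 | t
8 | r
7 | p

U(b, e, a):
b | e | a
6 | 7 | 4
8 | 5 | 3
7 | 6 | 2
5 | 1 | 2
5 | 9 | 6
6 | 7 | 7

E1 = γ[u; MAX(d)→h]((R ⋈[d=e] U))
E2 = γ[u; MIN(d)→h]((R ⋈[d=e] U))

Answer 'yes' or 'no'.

E1 row counts bottom-up:
  R → 4
  U → 6
  (R ⋈[d=e] U) → 5
  γ[u; MAX(d)→h]((R ⋈[d=e] U)) → 2
E2 row counts bottom-up:
  R → 4
  U → 6
  (R ⋈[d=e] U) → 5
  γ[u; MIN(d)→h]((R ⋈[d=e] U)) → 2

E1 result:
u | h
p | 7
t | 7
E2 result:
u | h
p | 6
t | 7
Witness: ('p', 6) appears 0× in E1 but 1× in E2.

no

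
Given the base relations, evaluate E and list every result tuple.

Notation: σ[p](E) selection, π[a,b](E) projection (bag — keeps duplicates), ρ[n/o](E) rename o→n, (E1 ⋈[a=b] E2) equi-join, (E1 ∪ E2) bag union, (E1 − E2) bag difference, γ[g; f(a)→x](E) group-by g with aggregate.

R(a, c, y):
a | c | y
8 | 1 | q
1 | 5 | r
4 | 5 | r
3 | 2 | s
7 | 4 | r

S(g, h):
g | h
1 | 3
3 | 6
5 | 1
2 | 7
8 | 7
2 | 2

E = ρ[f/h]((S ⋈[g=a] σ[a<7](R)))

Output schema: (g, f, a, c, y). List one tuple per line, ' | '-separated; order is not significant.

Stepwise |·|:
  S → 6
  R → 5
  σ[a<7](R) → 3
  (S ⋈[g=a] σ[a<7](R)) → 2
  ρ[f/h]((S ⋈[g=a] σ[a<7](R))) → 2

== RESULT ==
g | f | a | c | y
1 | 3 | 1 | 5 | r
3 | 6 | 3 | 2 | s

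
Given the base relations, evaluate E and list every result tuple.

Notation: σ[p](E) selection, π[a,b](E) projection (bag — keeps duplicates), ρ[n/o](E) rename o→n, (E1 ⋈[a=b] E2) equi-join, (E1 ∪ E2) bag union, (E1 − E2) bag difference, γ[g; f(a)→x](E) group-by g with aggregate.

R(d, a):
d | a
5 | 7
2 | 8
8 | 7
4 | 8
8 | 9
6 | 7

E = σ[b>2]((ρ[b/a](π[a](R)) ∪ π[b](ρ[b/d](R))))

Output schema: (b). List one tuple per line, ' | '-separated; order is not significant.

Row counts bottom-up:
  R → 6
  π[a](R) → 6
  ρ[b/a](π[a](R)) → 6
  R → 6
  ρ[b/d](R) → 6
  π[b](ρ[b/d](R)) → 6
  (ρ[b/a](π[a](R)) ∪ π[b](ρ[b/d](R))) → 12
  σ[b>2]((ρ[b/a](π[a](R)) ∪ π[b](ρ[b/d](R)))) → 11

== RESULT ==
b
4
5
6
7
7
7
8
8
8
8
9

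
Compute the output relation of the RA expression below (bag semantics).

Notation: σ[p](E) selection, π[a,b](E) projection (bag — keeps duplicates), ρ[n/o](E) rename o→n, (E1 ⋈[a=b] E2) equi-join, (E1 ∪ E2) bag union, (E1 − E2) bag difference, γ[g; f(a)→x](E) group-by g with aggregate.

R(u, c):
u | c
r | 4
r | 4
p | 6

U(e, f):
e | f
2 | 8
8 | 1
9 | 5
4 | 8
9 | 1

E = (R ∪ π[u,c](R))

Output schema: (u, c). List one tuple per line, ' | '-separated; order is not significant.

Row counts bottom-up:
  R → 3
  R → 3
  π[u,c](R) → 3
  (R ∪ π[u,c](R)) → 6

== RESULT ==
u | c
p | 6
p | 6
r | 4
r | 4
r | 4
r | 4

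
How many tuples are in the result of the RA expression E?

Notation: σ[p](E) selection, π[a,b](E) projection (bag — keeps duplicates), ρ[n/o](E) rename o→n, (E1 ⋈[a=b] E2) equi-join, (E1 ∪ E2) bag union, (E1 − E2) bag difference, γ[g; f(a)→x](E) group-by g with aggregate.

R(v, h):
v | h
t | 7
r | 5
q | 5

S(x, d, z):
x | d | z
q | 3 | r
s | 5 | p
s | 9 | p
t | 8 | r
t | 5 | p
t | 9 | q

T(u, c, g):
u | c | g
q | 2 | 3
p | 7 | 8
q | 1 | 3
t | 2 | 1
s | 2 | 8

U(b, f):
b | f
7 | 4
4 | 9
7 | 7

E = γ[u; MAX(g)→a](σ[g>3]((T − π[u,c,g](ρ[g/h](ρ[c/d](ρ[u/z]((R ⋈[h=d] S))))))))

Subexpression sizes:
  T → 5
  R → 3
  S → 6
  (R ⋈[h=d] S) → 4
  ρ[u/z]((R ⋈[h=d] S)) → 4
  ρ[c/d](ρ[u/z]((R ⋈[h=d] S))) → 4
  ρ[g/h](ρ[c/d](ρ[u/z]((R ⋈[h=d] S)))) → 4
  π[u,c,g](ρ[g/h](ρ[c/d](ρ[u/z]((R ⋈[h=d] S))))) → 4
  (T − π[u,c,g](ρ[g/h](ρ[c/d](ρ[u/z]((R ⋈[h=d] S)))))) → 5
  σ[g>3]((T − π[u,c,g](ρ[g/h](ρ[c/d](ρ[u/z]((R ⋈[h=d] S))))))) → 2
  γ[u; MAX(g)→a](σ[g>3]((T − π[u,c,g](ρ[g/h](ρ[c/d](ρ[u/z]((R ⋈[h=d] S)))))))) → 2

|E| = 2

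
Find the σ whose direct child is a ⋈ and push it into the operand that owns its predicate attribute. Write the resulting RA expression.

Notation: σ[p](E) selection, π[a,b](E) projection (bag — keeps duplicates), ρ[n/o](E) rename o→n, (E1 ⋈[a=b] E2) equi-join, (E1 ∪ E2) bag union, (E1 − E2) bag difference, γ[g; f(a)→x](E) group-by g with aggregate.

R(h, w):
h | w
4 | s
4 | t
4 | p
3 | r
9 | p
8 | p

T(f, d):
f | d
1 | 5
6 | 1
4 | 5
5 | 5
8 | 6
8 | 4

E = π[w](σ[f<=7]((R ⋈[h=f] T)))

σ filters on f, owned by the right side.
E' = π[w]((R ⋈[h=f] σ[f<=7](T)))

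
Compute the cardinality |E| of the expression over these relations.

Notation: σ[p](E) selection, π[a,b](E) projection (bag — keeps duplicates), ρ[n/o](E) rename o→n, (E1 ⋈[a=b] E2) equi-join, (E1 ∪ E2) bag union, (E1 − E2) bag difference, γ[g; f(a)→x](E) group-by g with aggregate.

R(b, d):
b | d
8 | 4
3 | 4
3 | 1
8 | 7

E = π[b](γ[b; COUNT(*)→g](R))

Stepwise |·|:
  R → 4
  γ[b; COUNT(*)→g](R) → 2
  π[b](γ[b; COUNT(*)→g](R)) → 2

|E| = 2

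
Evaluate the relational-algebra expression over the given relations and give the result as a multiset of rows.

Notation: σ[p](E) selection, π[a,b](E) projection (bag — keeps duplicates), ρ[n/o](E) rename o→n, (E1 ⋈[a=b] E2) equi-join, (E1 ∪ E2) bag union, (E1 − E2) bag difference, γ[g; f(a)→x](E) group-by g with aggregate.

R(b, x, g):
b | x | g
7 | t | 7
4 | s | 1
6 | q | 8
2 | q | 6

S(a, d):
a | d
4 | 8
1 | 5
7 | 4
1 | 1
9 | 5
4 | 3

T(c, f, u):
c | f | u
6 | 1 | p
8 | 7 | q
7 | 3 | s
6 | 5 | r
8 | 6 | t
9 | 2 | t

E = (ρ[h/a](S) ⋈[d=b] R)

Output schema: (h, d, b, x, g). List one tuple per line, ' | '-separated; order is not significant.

Row counts bottom-up:
  S → 6
  ρ[h/a](S) → 6
  R → 4
  (ρ[h/a](S) ⋈[d=b] R) → 1

== RESULT ==
h | d | b | x | g
7 | 4 | 4 | s | 1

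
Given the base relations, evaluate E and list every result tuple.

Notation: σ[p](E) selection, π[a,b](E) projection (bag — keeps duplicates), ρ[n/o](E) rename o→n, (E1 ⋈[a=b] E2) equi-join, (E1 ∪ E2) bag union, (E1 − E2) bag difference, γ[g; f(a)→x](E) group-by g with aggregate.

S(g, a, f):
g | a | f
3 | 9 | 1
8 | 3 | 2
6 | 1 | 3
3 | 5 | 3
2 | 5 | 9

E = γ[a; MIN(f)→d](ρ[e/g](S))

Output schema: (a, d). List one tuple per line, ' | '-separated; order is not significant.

Stepwise |·|:
  S → 5
  ρ[e/g](S) → 5
  γ[a; MIN(f)→d](ρ[e/g](S)) → 4

== RESULT ==
a | d
1 | 3
3 | 2
5 | 3
9 | 1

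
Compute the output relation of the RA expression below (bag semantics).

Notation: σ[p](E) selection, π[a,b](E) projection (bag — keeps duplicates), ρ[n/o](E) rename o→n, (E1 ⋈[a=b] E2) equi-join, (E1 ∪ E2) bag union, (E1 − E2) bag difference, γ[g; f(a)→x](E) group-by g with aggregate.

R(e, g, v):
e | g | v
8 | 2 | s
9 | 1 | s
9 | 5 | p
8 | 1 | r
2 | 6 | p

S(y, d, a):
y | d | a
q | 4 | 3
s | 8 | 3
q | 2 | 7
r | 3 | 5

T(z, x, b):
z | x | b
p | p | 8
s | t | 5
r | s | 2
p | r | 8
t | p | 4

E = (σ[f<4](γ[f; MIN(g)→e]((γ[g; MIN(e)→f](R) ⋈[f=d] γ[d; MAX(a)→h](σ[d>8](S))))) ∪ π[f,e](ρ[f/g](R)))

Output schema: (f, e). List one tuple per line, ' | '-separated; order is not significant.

Per-node cardinality:
  R → 5
  γ[g; MIN(e)→f](R) → 4
  S → 4
  σ[d>8](S) → 0
  γ[d; MAX(a)→h](σ[d>8](S)) → 0
  (γ[g; MIN(e)→f](R) ⋈[f=d] γ[d; MAX(a)→h](σ[d>8](S))) → 0
  γ[f; MIN(g)→e]((γ[g; MIN(e)→f](R) ⋈[f=d] γ[d; MAX(a)→h](σ[d>8](S)))) → 0
  σ[f<4](γ[f; MIN(g)→e]((γ[g; MIN(e)→f](R) ⋈[f=d] γ[d; MAX(a)→h](σ[d>8](S))))) → 0
  R → 5
  ρ[f/g](R) → 5
  π[f,e](ρ[f/g](R)) → 5
  (σ[f<4](γ[f; MIN(g)→e]((γ[g; MIN(e)→f](R) ⋈[f=d] γ[d; MAX(a)→h](σ[d>8](S))))) ∪ π[f,e](ρ[f/g](R))) → 5

== RESULT ==
f | e
1 | 8
1 | 9
2 | 8
5 | 9
6 | 2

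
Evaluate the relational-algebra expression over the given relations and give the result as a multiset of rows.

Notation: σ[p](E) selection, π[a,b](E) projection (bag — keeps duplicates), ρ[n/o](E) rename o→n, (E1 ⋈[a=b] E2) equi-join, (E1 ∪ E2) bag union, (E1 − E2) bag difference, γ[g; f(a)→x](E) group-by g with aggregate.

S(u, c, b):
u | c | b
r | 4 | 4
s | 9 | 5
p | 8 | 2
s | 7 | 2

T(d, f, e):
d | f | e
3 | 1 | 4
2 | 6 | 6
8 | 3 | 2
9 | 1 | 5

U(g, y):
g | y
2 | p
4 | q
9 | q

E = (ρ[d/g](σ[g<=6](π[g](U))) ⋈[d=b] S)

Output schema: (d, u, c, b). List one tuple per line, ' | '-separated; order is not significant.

Row counts bottom-up:
  U → 3
  π[g](U) → 3
  σ[g<=6](π[g](U)) → 2
  ρ[d/g](σ[g<=6](π[g](U))) → 2
  S → 4
  (ρ[d/g](σ[g<=6](π[g](U))) ⋈[d=b] S) → 3

== RESULT ==
d | u | c | b
2 | p | 8 | 2
2 | s | 7 | 2
4 | r | 4 | 4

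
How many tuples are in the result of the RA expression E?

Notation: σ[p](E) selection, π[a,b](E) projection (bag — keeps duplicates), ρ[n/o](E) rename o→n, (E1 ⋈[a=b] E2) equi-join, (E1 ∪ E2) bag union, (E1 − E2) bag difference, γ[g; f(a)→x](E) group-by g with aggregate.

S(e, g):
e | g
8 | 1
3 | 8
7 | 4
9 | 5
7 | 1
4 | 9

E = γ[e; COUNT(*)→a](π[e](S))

Stepwise |·|:
  S → 6
  π[e](S) → 6
  γ[e; COUNT(*)→a](π[e](S)) → 5

|E| = 5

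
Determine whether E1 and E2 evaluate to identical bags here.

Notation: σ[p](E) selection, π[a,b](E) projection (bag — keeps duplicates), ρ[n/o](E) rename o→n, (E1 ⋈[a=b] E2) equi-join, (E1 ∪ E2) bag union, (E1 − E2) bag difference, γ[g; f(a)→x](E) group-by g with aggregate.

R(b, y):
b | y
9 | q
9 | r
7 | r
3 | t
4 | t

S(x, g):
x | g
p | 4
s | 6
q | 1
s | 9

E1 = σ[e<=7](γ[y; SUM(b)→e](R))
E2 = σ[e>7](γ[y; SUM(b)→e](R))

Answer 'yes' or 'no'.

E1 per-node cardinality:
  R → 5
  γ[y; SUM(b)→e](R) → 3
  σ[e<=7](γ[y; SUM(b)→e](R)) → 1
E2 per-node cardinality:
  R → 5
  γ[y; SUM(b)→e](R) → 3
  σ[e>7](γ[y; SUM(b)→e](R)) → 2

E1 result:
y | e
t | 7
E2 result:
y | e
q | 9
r | 16
Witness: ('q', 9) appears 0× in E1 but 1× in E2.

no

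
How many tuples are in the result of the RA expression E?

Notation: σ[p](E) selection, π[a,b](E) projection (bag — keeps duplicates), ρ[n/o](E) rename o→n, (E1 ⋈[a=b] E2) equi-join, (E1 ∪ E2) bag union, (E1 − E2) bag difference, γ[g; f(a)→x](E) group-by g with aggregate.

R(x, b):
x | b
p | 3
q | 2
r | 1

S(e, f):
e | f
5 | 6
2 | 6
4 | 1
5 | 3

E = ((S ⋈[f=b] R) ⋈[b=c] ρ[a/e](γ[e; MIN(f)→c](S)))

Row counts bottom-up:
  S → 4
  R → 3
  (S ⋈[f=b] R) → 2
  S → 4
  γ[e; MIN(f)→c](S) → 3
  ρ[a/e](γ[e; MIN(f)→c](S)) → 3
  ((S ⋈[f=b] R) ⋈[b=c] ρ[a/e](γ[e; MIN(f)→c](S))) → 2

|E| = 2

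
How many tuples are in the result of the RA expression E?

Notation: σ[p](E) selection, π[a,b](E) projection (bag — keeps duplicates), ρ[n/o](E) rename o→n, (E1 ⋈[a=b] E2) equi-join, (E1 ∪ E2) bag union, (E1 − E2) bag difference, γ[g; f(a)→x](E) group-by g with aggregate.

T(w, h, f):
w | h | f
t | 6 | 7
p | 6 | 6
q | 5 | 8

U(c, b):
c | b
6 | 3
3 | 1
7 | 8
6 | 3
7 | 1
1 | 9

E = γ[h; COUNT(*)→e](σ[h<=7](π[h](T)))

Stepwise |·|:
  T → 3
  π[h](T) → 3
  σ[h<=7](π[h](T)) → 3
  γ[h; COUNT(*)→e](σ[h<=7](π[h](T))) → 2

|E| = 2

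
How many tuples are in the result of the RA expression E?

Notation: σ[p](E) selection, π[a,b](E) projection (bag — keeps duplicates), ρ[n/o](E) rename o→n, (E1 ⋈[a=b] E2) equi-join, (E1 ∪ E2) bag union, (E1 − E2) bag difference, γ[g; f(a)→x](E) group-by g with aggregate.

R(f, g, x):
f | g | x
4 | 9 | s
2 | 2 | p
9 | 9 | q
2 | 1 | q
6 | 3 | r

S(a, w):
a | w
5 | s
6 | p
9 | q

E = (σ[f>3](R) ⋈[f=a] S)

Subexpression sizes:
  R → 5
  σ[f>3](R) → 3
  S → 3
  (σ[f>3](R) ⋈[f=a] S) → 2

|E| = 2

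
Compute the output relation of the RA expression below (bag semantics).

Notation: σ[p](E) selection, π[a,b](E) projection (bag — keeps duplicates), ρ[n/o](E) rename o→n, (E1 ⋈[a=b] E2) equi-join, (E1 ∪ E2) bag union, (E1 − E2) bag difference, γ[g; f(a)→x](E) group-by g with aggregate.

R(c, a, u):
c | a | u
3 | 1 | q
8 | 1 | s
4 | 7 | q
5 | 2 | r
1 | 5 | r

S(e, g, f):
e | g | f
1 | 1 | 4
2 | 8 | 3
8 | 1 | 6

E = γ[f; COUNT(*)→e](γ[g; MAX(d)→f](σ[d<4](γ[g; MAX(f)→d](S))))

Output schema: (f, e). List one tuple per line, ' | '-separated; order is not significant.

Row counts bottom-up:
  S → 3
  γ[g; MAX(f)→d](S) → 2
  σ[d<4](γ[g; MAX(f)→d](S)) → 1
  γ[g; MAX(d)→f](σ[d<4](γ[g; MAX(f)→d](S))) → 1
  γ[f; COUNT(*)→e](γ[g; MAX(d)→f](σ[d<4](γ[g; MAX(f)→d](S)))) → 1

== RESULT ==
f | e
3 | 1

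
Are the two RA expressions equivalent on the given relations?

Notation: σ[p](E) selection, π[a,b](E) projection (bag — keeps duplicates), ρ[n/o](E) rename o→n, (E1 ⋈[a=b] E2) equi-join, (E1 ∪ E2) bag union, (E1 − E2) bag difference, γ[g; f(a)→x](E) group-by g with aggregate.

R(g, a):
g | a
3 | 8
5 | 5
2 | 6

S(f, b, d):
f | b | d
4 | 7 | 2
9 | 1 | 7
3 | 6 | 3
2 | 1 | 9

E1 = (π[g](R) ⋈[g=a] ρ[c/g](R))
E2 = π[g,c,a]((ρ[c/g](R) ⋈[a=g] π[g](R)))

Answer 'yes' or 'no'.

E1 subexpression sizes:
  R → 3
  π[g](R) → 3
  R → 3
  ρ[c/g](R) → 3
  (π[g](R) ⋈[g=a] ρ[c/g](R)) → 1
E2 subexpression sizes:
  R → 3
  ρ[c/g](R) → 3
  R → 3
  π[g](R) → 3
  (ρ[c/g](R) ⋈[a=g] π[g](R)) → 1
  π[g,c,a]((ρ[c/g](R) ⋈[a=g] π[g](R))) → 1

E1 and E2 produce the same multiset:
g | c | a
5 | 5 | 5

yes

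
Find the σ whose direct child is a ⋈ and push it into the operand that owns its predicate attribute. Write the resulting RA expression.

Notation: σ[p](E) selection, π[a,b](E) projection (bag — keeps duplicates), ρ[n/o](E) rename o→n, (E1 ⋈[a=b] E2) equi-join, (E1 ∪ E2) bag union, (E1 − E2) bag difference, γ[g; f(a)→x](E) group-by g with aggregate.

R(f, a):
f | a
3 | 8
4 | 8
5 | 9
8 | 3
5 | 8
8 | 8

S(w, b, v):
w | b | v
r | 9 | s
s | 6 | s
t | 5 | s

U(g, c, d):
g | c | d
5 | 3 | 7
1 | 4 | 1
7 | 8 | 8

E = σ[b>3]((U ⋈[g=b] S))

σ filters on b, owned by the right side.
E' = (U ⋈[g=b] σ[b>3](S))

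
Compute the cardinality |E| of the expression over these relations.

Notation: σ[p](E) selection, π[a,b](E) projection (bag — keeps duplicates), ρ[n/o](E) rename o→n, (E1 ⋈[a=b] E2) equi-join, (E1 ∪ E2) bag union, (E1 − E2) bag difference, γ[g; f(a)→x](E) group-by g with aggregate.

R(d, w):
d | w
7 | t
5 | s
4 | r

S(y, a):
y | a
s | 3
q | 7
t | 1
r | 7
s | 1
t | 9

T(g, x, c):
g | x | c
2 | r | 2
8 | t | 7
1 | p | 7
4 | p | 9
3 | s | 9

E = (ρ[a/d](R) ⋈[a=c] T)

Row counts bottom-up:
  R → 3
  ρ[a/d](R) → 3
  T → 5
  (ρ[a/d](R) ⋈[a=c] T) → 2

|E| = 2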